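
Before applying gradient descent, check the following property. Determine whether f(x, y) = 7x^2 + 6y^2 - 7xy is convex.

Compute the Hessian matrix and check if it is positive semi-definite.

f(x,y) = 7x^2 + 6y^2 - 7xy
Hessian H = [[14, -7], [-7, 12]]
trace(H) = 26, det(H) = 119
Eigenvalues: (26 +/- sqrt(200)) / 2 = 20.07, 5.929
Since both eigenvalues > 0, f is convex.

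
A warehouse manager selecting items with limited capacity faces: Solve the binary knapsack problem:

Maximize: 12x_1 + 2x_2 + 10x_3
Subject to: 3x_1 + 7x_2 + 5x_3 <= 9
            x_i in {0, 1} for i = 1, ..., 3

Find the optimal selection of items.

Items: item 1 (v=12, w=3), item 2 (v=2, w=7), item 3 (v=10, w=5)
Capacity: 9
Checking all 8 subsets (w = total weight, v = total value):
  {}: w = 0, v = 0
  {1}: w = 3, v = 12
  {2}: w = 7, v = 2
  {3}: w = 5, v = 10
  {1, 2}: w = 10 > 9, infeasible
  {1, 3}: w = 8, v = 22
  {2, 3}: w = 12 > 9, infeasible
  {1, 2, 3}: w = 15 > 9, infeasible
Best feasible subset: items [1, 3]
Total weight: 8 <= 9, total value: 22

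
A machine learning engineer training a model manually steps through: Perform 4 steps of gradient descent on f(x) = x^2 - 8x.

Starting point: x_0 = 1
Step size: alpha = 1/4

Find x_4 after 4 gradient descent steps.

f(x) = x^2 - 8x, f'(x) = 2x + (-8)
Step 1: f'(1) = -6, x_1 = 1 - 1/4 * -6 = 5/2
Step 2: f'(5/2) = -3, x_2 = 5/2 - 1/4 * -3 = 13/4
Step 3: f'(13/4) = -3/2, x_3 = 13/4 - 1/4 * -3/2 = 29/8
Step 4: f'(29/8) = -3/4, x_4 = 29/8 - 1/4 * -3/4 = 61/16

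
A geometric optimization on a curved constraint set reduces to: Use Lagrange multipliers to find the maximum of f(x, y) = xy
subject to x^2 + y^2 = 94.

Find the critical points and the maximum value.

Lagrange conditions: y = 2*lambda*x and x = 2*lambda*y
If x = 0 then y = 0, violating the constraint, so x, y != 0.
Dividing: y/x = x/y => x^2 = y^2 => y = x or y = -x
Constraint: 2x^2 = 94 => x^2 = 47 => x = +/-sqrt(47)
Critical points: (sqrt(47), sqrt(47)), (-sqrt(47), -sqrt(47)), (sqrt(47), -sqrt(47)), (-sqrt(47), sqrt(47))
  y = x:  xy = x^2 = 47  at (sqrt(47), sqrt(47)) and (-sqrt(47), -sqrt(47))
  y = -x: xy = -x^2 = -47 at (sqrt(47), -sqrt(47)) and (-sqrt(47), sqrt(47))
Maximum xy = 47 at (sqrt(47), sqrt(47)) and (-sqrt(47), -sqrt(47))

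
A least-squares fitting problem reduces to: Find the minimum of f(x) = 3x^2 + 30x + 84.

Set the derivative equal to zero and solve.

f(x) = 3x^2 + 30x + 84
f'(x) = 6x + (30) = 0
x = -30/6 = -5
f(-5) = 9
Since f''(x) = 6 > 0, this is a minimum.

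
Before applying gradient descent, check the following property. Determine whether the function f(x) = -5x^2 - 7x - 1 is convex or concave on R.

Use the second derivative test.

f(x) = -5x^2 - 7x - 1
f'(x) = -10x - 7
f''(x) = -10
Since f''(x) = -10 < 0 for all x, f is concave on R.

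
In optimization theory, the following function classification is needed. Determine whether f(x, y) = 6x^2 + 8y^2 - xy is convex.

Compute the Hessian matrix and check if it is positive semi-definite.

f(x,y) = 6x^2 + 8y^2 - xy
Hessian H = [[12, -1], [-1, 16]]
trace(H) = 28, det(H) = 191
Eigenvalues: (28 +/- sqrt(20)) / 2 = 16.24, 11.76
Since both eigenvalues > 0, f is convex.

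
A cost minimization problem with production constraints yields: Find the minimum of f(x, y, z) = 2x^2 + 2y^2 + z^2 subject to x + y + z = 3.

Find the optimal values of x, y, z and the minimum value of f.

Using Lagrange multipliers on f = 2x^2 + 2y^2 + z^2 with constraint x + y + z = 3:
Conditions: 2*2*x = lambda, 2*2*y = lambda, 2*1*z = lambda
So x = lambda/4, y = lambda/4, z = lambda/2
Substituting into constraint: lambda * (1) = 3
lambda = 3
x = 3/4, y = 3/4, z = 3/2
Minimum value = 9/2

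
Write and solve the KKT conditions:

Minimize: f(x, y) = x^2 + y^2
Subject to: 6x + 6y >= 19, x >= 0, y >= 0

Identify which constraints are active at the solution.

KKT conditions for min x^2 + y^2 s.t. 6x + 6y >= 19, x >= 0, y >= 0:
Stationarity: 2x = mu*6 + mu_x, 2y = mu*6 + mu_y, with mu, mu_x, mu_y >= 0
Complementary slackness: mu*(6x + 6y - 19) = 0, mu_x*x = 0, mu_y*y = 0
(0, 0) is infeasible (6*0 + 6*0 < 19), so if mu = 0 stationarity would force x = mu_x/2 >= 0, y = mu_y/2 >= 0 with mu_x*x = mu_y*y = 0, i.e. x = y = 0: contradiction. Hence mu > 0 and 6x + 6y = 19 is active.
Try x > 0, y > 0 (so mu_x = mu_y = 0): x = 6*mu/2, y = 6*mu/2
Substitute: 6*(6*mu/2) + 6*(6*mu/2) = 19
  mu*72/2 = 19 => mu = 19/36
x* = 19/12 > 0, y* = 19/12 > 0, consistent with mu_x = mu_y = 0.
f is convex and the constraints are linear, so this KKT point is the global minimum.
f* = 361/72
Active constraints: 6x + 6y >= 19 (holds with equality, mu = 19/36 > 0); x >= 0 and y >= 0 are inactive (mu_x = mu_y = 0).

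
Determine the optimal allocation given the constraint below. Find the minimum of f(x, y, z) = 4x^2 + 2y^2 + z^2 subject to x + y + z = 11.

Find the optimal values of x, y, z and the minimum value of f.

Using Lagrange multipliers on f = 4x^2 + 2y^2 + z^2 with constraint x + y + z = 11:
Conditions: 2*4*x = lambda, 2*2*y = lambda, 2*1*z = lambda
So x = lambda/8, y = lambda/4, z = lambda/2
Substituting into constraint: lambda * (7/8) = 11
lambda = 88/7
x = 11/7, y = 22/7, z = 44/7
Minimum value = 484/7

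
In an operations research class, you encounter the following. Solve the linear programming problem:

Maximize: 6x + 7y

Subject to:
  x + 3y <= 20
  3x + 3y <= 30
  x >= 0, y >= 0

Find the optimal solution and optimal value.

Feasible vertices: (0, 0), (0, 20/3), (5, 5), (10, 0)
Objective 6x + 7y at each:
  (0, 0): 0
  (0, 20/3): 140/3
  (5, 5): 65
  (10, 0): 60
Maximum is 65 at (5, 5).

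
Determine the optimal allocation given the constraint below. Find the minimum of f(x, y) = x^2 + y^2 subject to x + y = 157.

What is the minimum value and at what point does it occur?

Substitute y = 157 - x into f(x,y) = x^2 + y^2:
g(x) = x^2 + (157 - x)^2 = 2x^2 - 314x + 24649
g'(x) = 4x - 314 = 0  =>  x = 157/2
y = 157 - 157/2 = 157/2
Minimum value = (157/2)^2 + (157/2)^2 = 24649/2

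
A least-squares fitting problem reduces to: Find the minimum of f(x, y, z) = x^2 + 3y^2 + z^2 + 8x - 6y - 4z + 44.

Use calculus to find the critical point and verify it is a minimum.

f(x,y,z) = x^2 + 3y^2 + z^2 + 8x - 6y - 4z + 44
df/dx = 2x + (8) = 0 => x = -4
df/dy = 6y + (-6) = 0 => y = 1
df/dz = 2z + (-4) = 0 => z = 2
f(-4,1,2) = 1*(-4)^2 + 3*(1)^2 + 1*(2)^2 + 8*(-4) + -6*(1) + -4*(2) + 44 = 21
Hessian is diagonal with entries 2, 6, 2 > 0, confirmed minimum.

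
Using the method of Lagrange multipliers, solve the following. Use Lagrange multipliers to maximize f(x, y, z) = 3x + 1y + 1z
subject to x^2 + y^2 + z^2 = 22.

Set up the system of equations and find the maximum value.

Lagrange conditions: 3 = 2*lambda*x, 1 = 2*lambda*y, 1 = 2*lambda*z
So x:3 = y:1 = z:1, i.e. x = 3t, y = 1t, z = 1t
Constraint: t^2*(3^2 + 1^2 + 1^2) = 22
  t^2 * 11 = 22  =>  t = sqrt(2)
Maximum = 3*3t + 1*1t + 1*1t = 11*sqrt(2) = sqrt(242)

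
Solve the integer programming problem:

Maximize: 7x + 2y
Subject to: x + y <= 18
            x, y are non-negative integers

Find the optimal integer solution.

Objective: 7x + 2y, constraint: x + y <= 18
Coefficient of x is 7 >= coefficient of y is 2, so allocate the entire budget to x.
Optimal: x = 18, y = 0, value = 126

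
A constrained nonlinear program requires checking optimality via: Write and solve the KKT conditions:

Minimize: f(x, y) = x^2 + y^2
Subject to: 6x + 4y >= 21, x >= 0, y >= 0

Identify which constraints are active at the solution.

KKT conditions for min x^2 + y^2 s.t. 6x + 4y >= 21, x >= 0, y >= 0:
Stationarity: 2x = mu*6 + mu_x, 2y = mu*4 + mu_y, with mu, mu_x, mu_y >= 0
Complementary slackness: mu*(6x + 4y - 21) = 0, mu_x*x = 0, mu_y*y = 0
(0, 0) is infeasible (6*0 + 4*0 < 21), so if mu = 0 stationarity would force x = mu_x/2 >= 0, y = mu_y/2 >= 0 with mu_x*x = mu_y*y = 0, i.e. x = y = 0: contradiction. Hence mu > 0 and 6x + 4y = 21 is active.
Try x > 0, y > 0 (so mu_x = mu_y = 0): x = 6*mu/2, y = 4*mu/2
Substitute: 6*(6*mu/2) + 4*(4*mu/2) = 21
  mu*52/2 = 21 => mu = 21/26
x* = 63/26 > 0, y* = 21/13 > 0, consistent with mu_x = mu_y = 0.
f is convex and the constraints are linear, so this KKT point is the global minimum.
f* = 441/52
Active constraints: 6x + 4y >= 21 (holds with equality, mu = 21/26 > 0); x >= 0 and y >= 0 are inactive (mu_x = mu_y = 0).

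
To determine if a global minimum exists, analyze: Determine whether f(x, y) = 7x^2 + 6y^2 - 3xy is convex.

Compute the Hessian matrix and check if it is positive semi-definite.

f(x,y) = 7x^2 + 6y^2 - 3xy
Hessian H = [[14, -3], [-3, 12]]
trace(H) = 26, det(H) = 159
Eigenvalues: (26 +/- sqrt(40)) / 2 = 16.16, 9.838
Since both eigenvalues > 0, f is convex.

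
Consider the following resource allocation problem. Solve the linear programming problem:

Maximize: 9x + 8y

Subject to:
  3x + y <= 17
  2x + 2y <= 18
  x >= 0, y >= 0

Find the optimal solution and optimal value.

Feasible vertices: (0, 0), (0, 9), (4, 5), (17/3, 0)
Objective 9x + 8y at each:
  (0, 0): 0
  (0, 9): 72
  (4, 5): 76
  (17/3, 0): 51
Maximum is 76 at (4, 5).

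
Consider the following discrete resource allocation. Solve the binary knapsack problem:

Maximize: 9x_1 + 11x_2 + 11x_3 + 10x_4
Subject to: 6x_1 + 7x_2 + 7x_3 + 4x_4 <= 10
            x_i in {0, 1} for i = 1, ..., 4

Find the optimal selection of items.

Items: item 1 (v=9, w=6), item 2 (v=11, w=7), item 3 (v=11, w=7), item 4 (v=10, w=4)
Capacity: 10
Checking all 16 subsets (w = total weight, v = total value):
  {}: w = 0, v = 0
  {1}: w = 6, v = 9
  {2}: w = 7, v = 11
  {3}: w = 7, v = 11
  {4}: w = 4, v = 10
  {1, 2}: w = 13 > 10, infeasible
  {1, 3}: w = 13 > 10, infeasible
  {1, 4}: w = 10, v = 19
  {2, 3}: w = 14 > 10, infeasible
  {2, 4}: w = 11 > 10, infeasible
  {3, 4}: w = 11 > 10, infeasible
  {1, 2, 3}: w = 20 > 10, infeasible
  {1, 2, 4}: w = 17 > 10, infeasible
  {1, 3, 4}: w = 17 > 10, infeasible
  {2, 3, 4}: w = 18 > 10, infeasible
  {1, 2, 3, 4}: w = 24 > 10, infeasible
Best feasible subset: items [1, 4]
Total weight: 10 <= 10, total value: 19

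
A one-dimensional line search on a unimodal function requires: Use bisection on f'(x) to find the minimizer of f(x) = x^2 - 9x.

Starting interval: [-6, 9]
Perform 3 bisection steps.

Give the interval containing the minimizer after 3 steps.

Finding critical point of f(x) = x^2 - 9x using bisection on f'(x) = 2x + -9.
f'(x) = 0 when x = 9/2.
Starting interval: [-6, 9]
Step 1: mid = 3/2, f'(mid) = -6, new interval = [3/2, 9]
Step 2: mid = 21/4, f'(mid) = 3/2, new interval = [3/2, 21/4]
Step 3: mid = 27/8, f'(mid) = -9/4, new interval = [27/8, 21/4]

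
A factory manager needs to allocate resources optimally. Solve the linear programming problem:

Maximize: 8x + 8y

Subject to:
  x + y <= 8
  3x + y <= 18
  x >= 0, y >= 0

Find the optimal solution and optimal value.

Feasible vertices: (0, 0), (0, 8), (5, 3), (6, 0)
Objective 8x + 8y at each:
  (0, 0): 0
  (0, 8): 64
  (5, 3): 64
  (6, 0): 48
Maximum is 64 at (0, 8).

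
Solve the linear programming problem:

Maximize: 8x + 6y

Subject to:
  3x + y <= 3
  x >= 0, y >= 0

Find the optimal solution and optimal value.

The feasible region has vertices at [(0, 0), (1, 0), (0, 3)].
Checking objective 8x + 6y at each vertex:
  (0, 0): 8*0 + 6*0 = 0
  (1, 0): 8*1 + 6*0 = 8
  (0, 3): 8*0 + 6*3 = 18
Maximum is 18 at (0, 3).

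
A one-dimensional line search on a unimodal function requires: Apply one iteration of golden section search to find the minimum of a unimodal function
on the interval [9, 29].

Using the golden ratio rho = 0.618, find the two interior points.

Golden section search on [9, 29].
Golden ratio rho = 0.618 (approx).
Interior points:
  x_1 = 9 + (1-0.618)*20 = 16.6400
  x_2 = 9 + 0.618*20 = 21.3600
Compare f(x_1) and f(x_2) to determine which subinterval to keep.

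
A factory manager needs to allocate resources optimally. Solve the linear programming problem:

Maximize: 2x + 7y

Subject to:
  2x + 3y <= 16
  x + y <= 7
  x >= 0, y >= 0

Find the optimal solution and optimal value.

Feasible vertices: (0, 0), (0, 16/3), (5, 2), (7, 0)
Objective 2x + 7y at each:
  (0, 0): 0
  (0, 16/3): 112/3
  (5, 2): 24
  (7, 0): 14
Maximum is 112/3 at (0, 16/3).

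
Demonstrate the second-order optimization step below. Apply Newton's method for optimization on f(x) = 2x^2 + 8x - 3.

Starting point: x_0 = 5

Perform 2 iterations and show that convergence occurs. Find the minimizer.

f(x) = 2x^2 + 8x - 3, f'(x) = 4x + (8), f''(x) = 4
Step 1: f'(5) = 28, x_1 = 5 - 28/4 = -2
Step 2: f'(-2) = 0, x_2 = -2 (converged)
Newton's method converges in 1 step for quadratics.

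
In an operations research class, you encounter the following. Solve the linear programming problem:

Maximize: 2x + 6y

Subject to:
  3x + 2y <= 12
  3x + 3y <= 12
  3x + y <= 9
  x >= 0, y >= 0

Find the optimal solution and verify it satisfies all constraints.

Feasible vertices: (0, 0), (0, 4), (5/2, 3/2), (3, 0)
Objective 2x + 6y at each vertex:
  (0, 0): 0
  (0, 4): 24
  (5/2, 3/2): 14
  (3, 0): 6
Maximum is 24 at (0, 4).
Verify constraints at (x, y) = (0, 4):
  3*0 + 2*4 = 8 <= 12
  3*0 + 3*4 = 12 <= 12 (active)
  3*0 + 1*4 = 4 <= 9
  x = 0 >= 0, y = 4 >= 0. All constraints satisfied.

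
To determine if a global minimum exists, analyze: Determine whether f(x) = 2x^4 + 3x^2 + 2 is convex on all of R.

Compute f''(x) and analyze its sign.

f(x) = 2x^4 + 3x^2 + 2
f'(x) = 8x^3 + 6x
f''(x) = 24x^2 + 6
f''(x) = 24x^2 + 6 >= 6 > 0 for all x
Therefore, f is convex on R.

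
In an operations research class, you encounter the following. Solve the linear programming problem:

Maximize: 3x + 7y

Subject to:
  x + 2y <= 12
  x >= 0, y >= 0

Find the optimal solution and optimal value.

The feasible region has vertices at [(0, 0), (12, 0), (0, 6)].
Checking objective 3x + 7y at each vertex:
  (0, 0): 3*0 + 7*0 = 0
  (12, 0): 3*12 + 7*0 = 36
  (0, 6): 3*0 + 7*6 = 42
Maximum is 42 at (0, 6).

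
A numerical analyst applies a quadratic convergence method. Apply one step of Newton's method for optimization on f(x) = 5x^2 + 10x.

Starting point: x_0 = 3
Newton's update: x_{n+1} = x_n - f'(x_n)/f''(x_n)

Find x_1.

f(x) = 5x^2 + 10x
f'(x) = 10x + (10), f''(x) = 10
Newton step: x_1 = x_0 - f'(x_0)/f''(x_0)
f'(3) = 40
x_1 = 3 - 40/10 = -1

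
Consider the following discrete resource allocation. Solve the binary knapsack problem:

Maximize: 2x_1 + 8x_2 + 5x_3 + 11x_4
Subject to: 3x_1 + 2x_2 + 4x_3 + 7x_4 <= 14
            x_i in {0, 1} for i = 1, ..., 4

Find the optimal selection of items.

Items: item 1 (v=2, w=3), item 2 (v=8, w=2), item 3 (v=5, w=4), item 4 (v=11, w=7)
Capacity: 14
Checking all 16 subsets (w = total weight, v = total value):
  {}: w = 0, v = 0
  {1}: w = 3, v = 2
  {2}: w = 2, v = 8
  {3}: w = 4, v = 5
  {4}: w = 7, v = 11
  {1, 2}: w = 5, v = 10
  {1, 3}: w = 7, v = 7
  {1, 4}: w = 10, v = 13
  {2, 3}: w = 6, v = 13
  {2, 4}: w = 9, v = 19
  {3, 4}: w = 11, v = 16
  {1, 2, 3}: w = 9, v = 15
  {1, 2, 4}: w = 12, v = 21
  {1, 3, 4}: w = 14, v = 18
  {2, 3, 4}: w = 13, v = 24
  {1, 2, 3, 4}: w = 16 > 14, infeasible
Best feasible subset: items [2, 3, 4]
Total weight: 13 <= 14, total value: 24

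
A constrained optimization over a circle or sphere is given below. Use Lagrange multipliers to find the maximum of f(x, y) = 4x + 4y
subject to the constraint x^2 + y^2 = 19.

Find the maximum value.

Set up Lagrange conditions: grad f = lambda * grad g
  4 = 2*lambda*x
  4 = 2*lambda*y
From these: x/y = 4/4, so x = 4t, y = 4t for some t.
Substitute into constraint: (4t)^2 + (4t)^2 = 19
  t^2 * 32 = 19
  t = sqrt(19/32)
Maximum = 4*x + 4*y = (4^2 + 4^2)*t = 32 * sqrt(19/32) = sqrt(608)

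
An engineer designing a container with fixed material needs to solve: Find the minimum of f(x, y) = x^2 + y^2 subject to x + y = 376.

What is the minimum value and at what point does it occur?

Substitute y = 376 - x into f(x,y) = x^2 + y^2:
g(x) = x^2 + (376 - x)^2 = 2x^2 - 752x + 141376
g'(x) = 4x - 752 = 0  =>  x = 188
y = 376 - 188 = 188
Minimum value = 188^2 + 188^2 = 70688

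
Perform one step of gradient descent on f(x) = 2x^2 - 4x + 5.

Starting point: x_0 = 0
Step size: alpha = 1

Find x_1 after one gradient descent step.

f(x) = 2x^2 - 4x + 5
f'(x) = 4x - 4
f'(0) = 4*0 + (-4) = -4
x_1 = x_0 - alpha * f'(x_0) = 0 - 1 * -4 = 4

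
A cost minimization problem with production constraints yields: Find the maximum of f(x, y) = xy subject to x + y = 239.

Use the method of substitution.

Substitute y = 239 - x into f(x,y) = xy:
g(x) = x(239 - x) = 239x - x^2
g'(x) = 239 - 2x = 0  =>  x = 239/2
y = 239 - 239/2 = 239/2
Maximum value = (239/2) * (239/2) = 57121/4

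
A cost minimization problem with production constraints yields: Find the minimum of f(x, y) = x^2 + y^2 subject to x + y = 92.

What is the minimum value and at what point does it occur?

Substitute y = 92 - x into f(x,y) = x^2 + y^2:
g(x) = x^2 + (92 - x)^2 = 2x^2 - 184x + 8464
g'(x) = 4x - 184 = 0  =>  x = 46
y = 92 - 46 = 46
Minimum value = 46^2 + 46^2 = 4232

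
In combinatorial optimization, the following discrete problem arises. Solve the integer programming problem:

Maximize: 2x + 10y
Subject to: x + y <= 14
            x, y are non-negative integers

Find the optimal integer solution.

Objective: 2x + 10y, constraint: x + y <= 14
Coefficient of y is 10 > coefficient of x is 2, so allocate the entire budget to y.
Optimal: x = 0, y = 14, value = 140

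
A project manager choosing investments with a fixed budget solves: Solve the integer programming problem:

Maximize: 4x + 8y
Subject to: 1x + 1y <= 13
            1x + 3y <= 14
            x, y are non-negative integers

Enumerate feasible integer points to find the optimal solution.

Constraint 1: 1x + 1y <= 13
Constraint 2: 1x + 3y <= 14
Feasible x range (need y >= 0): 0 <= x <= min(13/1, 14/1) => x in {0, ..., 13}.
Enumerate feasible integer points row by row (the coefficient of y is 8 > 0, so for each x the largest feasible y gives the best value):
  x = 0: y <= min((13 - 1*0)/1, (14 - 1*0)/3) => y in {0, ..., 4}; best 4*0 + 8*4 = 32
  x = 1: y <= min((13 - 1*1)/1, (14 - 1*1)/3) => y in {0, ..., 4}; best 4*1 + 8*4 = 36
  x = 2: y <= min((13 - 1*2)/1, (14 - 1*2)/3) => y in {0, ..., 4}; best 4*2 + 8*4 = 40
  x = 3: y <= min((13 - 1*3)/1, (14 - 1*3)/3) => y in {0, ..., 3}; best 4*3 + 8*3 = 36
  x = 4: y <= min((13 - 1*4)/1, (14 - 1*4)/3) => y in {0, ..., 3}; best 4*4 + 8*3 = 40
  x = 5: y <= min((13 - 1*5)/1, (14 - 1*5)/3) => y in {0, ..., 3}; best 4*5 + 8*3 = 44
  x = 6: y <= min((13 - 1*6)/1, (14 - 1*6)/3) => y in {0, ..., 2}; best 4*6 + 8*2 = 40
  x = 7: y <= min((13 - 1*7)/1, (14 - 1*7)/3) => y in {0, ..., 2}; best 4*7 + 8*2 = 44
  x = 8: y <= min((13 - 1*8)/1, (14 - 1*8)/3) => y in {0, ..., 2}; best 4*8 + 8*2 = 48
  x = 9: y <= min((13 - 1*9)/1, (14 - 1*9)/3) => y in {0, ..., 1}; best 4*9 + 8*1 = 44
  x = 10: y <= min((13 - 1*10)/1, (14 - 1*10)/3) => y in {0, ..., 1}; best 4*10 + 8*1 = 48
  x = 11: y <= min((13 - 1*11)/1, (14 - 1*11)/3) => y in {0, ..., 1}; best 4*11 + 8*1 = 52
  x = 12: y <= min((13 - 1*12)/1, (14 - 1*12)/3) => y in {0}; best 4*12 + 8*0 = 48
  x = 13: y <= min((13 - 1*13)/1, (14 - 1*13)/3) => y in {0}; best 4*13 + 8*0 = 52
The maximum 4x + 8y = 52 is achieved at x = 11, y = 1.
(The same value 52 is also attained at (13, 0).)
Check: 1*11 + 1*1 = 12 <= 13 and 1*11 + 3*1 = 14 <= 14.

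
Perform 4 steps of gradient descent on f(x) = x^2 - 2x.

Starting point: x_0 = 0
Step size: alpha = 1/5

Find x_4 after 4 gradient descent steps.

f(x) = x^2 - 2x, f'(x) = 2x + (-2)
Step 1: f'(0) = -2, x_1 = 0 - 1/5 * -2 = 2/5
Step 2: f'(2/5) = -6/5, x_2 = 2/5 - 1/5 * -6/5 = 16/25
Step 3: f'(16/25) = -18/25, x_3 = 16/25 - 1/5 * -18/25 = 98/125
Step 4: f'(98/125) = -54/125, x_4 = 98/125 - 1/5 * -54/125 = 544/625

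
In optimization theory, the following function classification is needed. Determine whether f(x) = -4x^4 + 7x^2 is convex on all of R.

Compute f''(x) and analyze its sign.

f(x) = -4x^4 + 7x^2
f'(x) = -16x^3 + 14x
f''(x) = -48x^2 + 14
f''(x) = -48x^2 + 14 -> -inf as |x| -> inf
Therefore, f is not globally convex on R.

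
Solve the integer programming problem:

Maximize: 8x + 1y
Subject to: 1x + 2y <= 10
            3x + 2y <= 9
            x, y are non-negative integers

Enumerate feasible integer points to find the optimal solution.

Constraint 1: 1x + 2y <= 10
Constraint 2: 3x + 2y <= 9
Feasible x range (need y >= 0): 0 <= x <= min(10/1, 9/3) => x in {0, ..., 3}.
Enumerate feasible integer points row by row (the coefficient of y is 1 > 0, so for each x the largest feasible y gives the best value):
  x = 0: y <= min((10 - 1*0)/2, (9 - 3*0)/2) => y in {0, ..., 4}; best 8*0 + 1*4 = 4
  x = 1: y <= min((10 - 1*1)/2, (9 - 3*1)/2) => y in {0, ..., 3}; best 8*1 + 1*3 = 11
  x = 2: y <= min((10 - 1*2)/2, (9 - 3*2)/2) => y in {0, ..., 1}; best 8*2 + 1*1 = 17
  x = 3: y <= min((10 - 1*3)/2, (9 - 3*3)/2) => y in {0}; best 8*3 + 1*0 = 24
The maximum 8x + 1y = 24 is achieved at x = 3, y = 0.
Check: 1*3 + 2*0 = 3 <= 10 and 3*3 + 2*0 = 9 <= 9.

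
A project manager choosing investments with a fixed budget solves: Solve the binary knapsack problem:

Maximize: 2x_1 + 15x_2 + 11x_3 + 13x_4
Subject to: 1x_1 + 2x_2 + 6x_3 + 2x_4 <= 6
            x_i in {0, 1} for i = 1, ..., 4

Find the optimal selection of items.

Items: item 1 (v=2, w=1), item 2 (v=15, w=2), item 3 (v=11, w=6), item 4 (v=13, w=2)
Capacity: 6
Checking all 16 subsets (w = total weight, v = total value):
  {}: w = 0, v = 0
  {1}: w = 1, v = 2
  {2}: w = 2, v = 15
  {3}: w = 6, v = 11
  {4}: w = 2, v = 13
  {1, 2}: w = 3, v = 17
  {1, 3}: w = 7 > 6, infeasible
  {1, 4}: w = 3, v = 15
  {2, 3}: w = 8 > 6, infeasible
  {2, 4}: w = 4, v = 28
  {3, 4}: w = 8 > 6, infeasible
  {1, 2, 3}: w = 9 > 6, infeasible
  {1, 2, 4}: w = 5, v = 30
  {1, 3, 4}: w = 9 > 6, infeasible
  {2, 3, 4}: w = 10 > 6, infeasible
  {1, 2, 3, 4}: w = 11 > 6, infeasible
Best feasible subset: items [1, 2, 4]
Total weight: 5 <= 6, total value: 30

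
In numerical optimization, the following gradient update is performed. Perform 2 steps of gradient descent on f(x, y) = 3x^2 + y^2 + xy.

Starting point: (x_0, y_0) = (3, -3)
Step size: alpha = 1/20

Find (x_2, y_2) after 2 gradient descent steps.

f(x,y) = 3x^2 + y^2 + xy
grad_x = 6x + 1y, grad_y = 2y + 1x
Step 1: grad = (15, -3), (9/4, -57/20)
Step 2: grad = (213/20, -69/20), (687/400, -1071/400)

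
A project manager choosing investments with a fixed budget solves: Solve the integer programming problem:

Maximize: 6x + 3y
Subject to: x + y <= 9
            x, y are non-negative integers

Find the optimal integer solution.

Objective: 6x + 3y, constraint: x + y <= 9
Coefficient of x is 6 >= coefficient of y is 3, so allocate the entire budget to x.
Optimal: x = 9, y = 0, value = 54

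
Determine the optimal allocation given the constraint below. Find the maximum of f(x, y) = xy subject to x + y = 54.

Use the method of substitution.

Substitute y = 54 - x into f(x,y) = xy:
g(x) = x(54 - x) = 54x - x^2
g'(x) = 54 - 2x = 0  =>  x = 27
y = 54 - 27 = 27
Maximum value = 27 * 27 = 729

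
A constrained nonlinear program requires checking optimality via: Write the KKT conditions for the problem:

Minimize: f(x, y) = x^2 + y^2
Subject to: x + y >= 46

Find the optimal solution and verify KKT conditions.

KKT conditions for min x^2 + y^2 s.t. x + y >= 46:
Stationarity: 2x = mu, 2y = mu
So x = y = mu/2.
Complementary slackness: mu*(x + y - 46) = 0
Primal feasibility: x + y >= 46; dual feasibility: mu >= 0
If mu = 0 then x = y = 0, but 0 + 0 < 46 is infeasible, so the constraint is active.
Constraint active: x + y = 2*(mu/2) = 46 => mu = 46
x = y = 23, f = 1058
Verify: stationarity 2*23 = 46 = mu; primal 23 + 23 = 46 >= 46; dual mu = 46 >= 0; complementary slackness 46*(46 - 46) = 0. All KKT conditions hold.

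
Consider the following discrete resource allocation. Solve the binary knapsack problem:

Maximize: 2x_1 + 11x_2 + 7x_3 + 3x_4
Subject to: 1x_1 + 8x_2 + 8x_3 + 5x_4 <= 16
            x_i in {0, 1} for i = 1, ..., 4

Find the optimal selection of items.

Items: item 1 (v=2, w=1), item 2 (v=11, w=8), item 3 (v=7, w=8), item 4 (v=3, w=5)
Capacity: 16
Checking all 16 subsets (w = total weight, v = total value):
  {}: w = 0, v = 0
  {1}: w = 1, v = 2
  {2}: w = 8, v = 11
  {3}: w = 8, v = 7
  {4}: w = 5, v = 3
  {1, 2}: w = 9, v = 13
  {1, 3}: w = 9, v = 9
  {1, 4}: w = 6, v = 5
  {2, 3}: w = 16, v = 18
  {2, 4}: w = 13, v = 14
  {3, 4}: w = 13, v = 10
  {1, 2, 3}: w = 17 > 16, infeasible
  {1, 2, 4}: w = 14, v = 16
  {1, 3, 4}: w = 14, v = 12
  {2, 3, 4}: w = 21 > 16, infeasible
  {1, 2, 3, 4}: w = 22 > 16, infeasible
Best feasible subset: items [2, 3]
Total weight: 16 <= 16, total value: 18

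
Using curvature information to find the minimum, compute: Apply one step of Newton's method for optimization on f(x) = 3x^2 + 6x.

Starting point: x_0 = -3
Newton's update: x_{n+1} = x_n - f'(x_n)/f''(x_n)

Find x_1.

f(x) = 3x^2 + 6x
f'(x) = 6x + (6), f''(x) = 6
Newton step: x_1 = x_0 - f'(x_0)/f''(x_0)
f'(-3) = -12
x_1 = -3 - -12/6 = -1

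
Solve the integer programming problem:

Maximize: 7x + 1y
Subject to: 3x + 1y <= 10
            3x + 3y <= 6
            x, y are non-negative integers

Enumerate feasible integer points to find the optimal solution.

Constraint 1: 3x + 1y <= 10
Constraint 2: 3x + 3y <= 6
Feasible x range (need y >= 0): 0 <= x <= min(10/3, 6/3) => x in {0, ..., 2}.
Enumerate feasible integer points row by row (the coefficient of y is 1 > 0, so for each x the largest feasible y gives the best value):
  x = 0: y <= min((10 - 3*0)/1, (6 - 3*0)/3) => y in {0, ..., 2}; best 7*0 + 1*2 = 2
  x = 1: y <= min((10 - 3*1)/1, (6 - 3*1)/3) => y in {0, ..., 1}; best 7*1 + 1*1 = 8
  x = 2: y <= min((10 - 3*2)/1, (6 - 3*2)/3) => y in {0}; best 7*2 + 1*0 = 14
The maximum 7x + 1y = 14 is achieved at x = 2, y = 0.
Check: 3*2 + 1*0 = 6 <= 10 and 3*2 + 3*0 = 6 <= 6.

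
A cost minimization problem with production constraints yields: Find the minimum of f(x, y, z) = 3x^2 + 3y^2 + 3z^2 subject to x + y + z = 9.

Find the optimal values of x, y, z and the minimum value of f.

Using Lagrange multipliers on f = 3x^2 + 3y^2 + 3z^2 with constraint x + y + z = 9:
Conditions: 2*3*x = lambda, 2*3*y = lambda, 2*3*z = lambda
So x = lambda/6, y = lambda/6, z = lambda/6
Substituting into constraint: lambda * (1/2) = 9
lambda = 18
x = 3, y = 3, z = 3
Minimum value = 81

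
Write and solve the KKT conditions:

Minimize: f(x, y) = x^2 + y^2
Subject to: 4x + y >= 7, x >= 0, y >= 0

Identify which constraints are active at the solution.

KKT conditions for min x^2 + y^2 s.t. 4x + 1y >= 7, x >= 0, y >= 0:
Stationarity: 2x = mu*4 + mu_x, 2y = mu*1 + mu_y, with mu, mu_x, mu_y >= 0
Complementary slackness: mu*(4x + y - 7) = 0, mu_x*x = 0, mu_y*y = 0
(0, 0) is infeasible (4*0 + 1*0 < 7), so if mu = 0 stationarity would force x = mu_x/2 >= 0, y = mu_y/2 >= 0 with mu_x*x = mu_y*y = 0, i.e. x = y = 0: contradiction. Hence mu > 0 and 4x + y = 7 is active.
Try x > 0, y > 0 (so mu_x = mu_y = 0): x = 4*mu/2, y = 1*mu/2
Substitute: 4*(4*mu/2) + 1*(1*mu/2) = 7
  mu*17/2 = 7 => mu = 14/17
x* = 28/17 > 0, y* = 7/17 > 0, consistent with mu_x = mu_y = 0.
f is convex and the constraints are linear, so this KKT point is the global minimum.
f* = 49/17
Active constraints: 4x + y >= 7 (holds with equality, mu = 14/17 > 0); x >= 0 and y >= 0 are inactive (mu_x = mu_y = 0).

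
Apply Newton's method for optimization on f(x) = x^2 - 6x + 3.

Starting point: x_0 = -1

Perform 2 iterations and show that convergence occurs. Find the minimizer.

f(x) = x^2 - 6x + 3, f'(x) = 2x + (-6), f''(x) = 2
Step 1: f'(-1) = -8, x_1 = -1 - -8/2 = 3
Step 2: f'(3) = 0, x_2 = 3 (converged)
Newton's method converges in 1 step for quadratics.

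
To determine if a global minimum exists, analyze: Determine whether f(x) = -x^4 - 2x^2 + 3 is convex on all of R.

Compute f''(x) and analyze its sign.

f(x) = -x^4 - 2x^2 + 3
f'(x) = -4x^3 + -4x
f''(x) = -12x^2 + -4
f''(x) = -12x^2 + -4 <= -4 < 0 for all x
Therefore, f is concave on R.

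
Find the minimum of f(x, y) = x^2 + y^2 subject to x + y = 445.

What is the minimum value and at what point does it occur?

Substitute y = 445 - x into f(x,y) = x^2 + y^2:
g(x) = x^2 + (445 - x)^2 = 2x^2 - 890x + 198025
g'(x) = 4x - 890 = 0  =>  x = 445/2
y = 445 - 445/2 = 445/2
Minimum value = (445/2)^2 + (445/2)^2 = 198025/2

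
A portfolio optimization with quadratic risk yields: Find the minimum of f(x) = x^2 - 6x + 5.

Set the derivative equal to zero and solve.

f(x) = x^2 - 6x + 5
f'(x) = 2x + (-6) = 0
x = 6/2 = 3
f(3) = -4
Since f''(x) = 2 > 0, this is a minimum.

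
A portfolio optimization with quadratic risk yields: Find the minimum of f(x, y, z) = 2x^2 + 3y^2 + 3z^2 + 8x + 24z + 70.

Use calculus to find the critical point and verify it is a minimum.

f(x,y,z) = 2x^2 + 3y^2 + 3z^2 + 8x + 24z + 70
df/dx = 4x + (8) = 0 => x = -2
df/dy = 6y + (0) = 0 => y = 0
df/dz = 6z + (24) = 0 => z = -4
f(-2,0,-4) = 2*(-2)^2 + 3*(0)^2 + 3*(-4)^2 + 8*(-2) + 24*(-4) + 70 = 14
Hessian is diagonal with entries 4, 6, 6 > 0, confirmed minimum.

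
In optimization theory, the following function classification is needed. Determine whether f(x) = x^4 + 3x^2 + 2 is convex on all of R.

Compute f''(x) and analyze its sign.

f(x) = x^4 + 3x^2 + 2
f'(x) = 4x^3 + 6x
f''(x) = 12x^2 + 6
f''(x) = 12x^2 + 6 >= 6 > 0 for all x
Therefore, f is convex on R.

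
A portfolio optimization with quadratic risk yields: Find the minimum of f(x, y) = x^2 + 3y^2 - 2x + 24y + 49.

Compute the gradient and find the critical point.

f(x,y) = x^2 + 3y^2 - 2x + 24y + 49
df/dx = 2x + (-2) = 0  =>  x = 1
df/dy = 6y + (24) = 0  =>  y = -4
f(1, -4) = 1*(1)^2 + 3*(-4)^2 + -2*(1) + 24*(-4) + 49 = 0
Hessian is diagonal with entries 2, 6 > 0, so this is a minimum.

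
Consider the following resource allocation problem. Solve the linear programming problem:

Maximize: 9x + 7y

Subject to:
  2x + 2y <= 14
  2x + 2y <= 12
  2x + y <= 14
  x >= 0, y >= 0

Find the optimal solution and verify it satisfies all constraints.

Feasible vertices: (0, 0), (0, 6), (6, 0)
Objective 9x + 7y at each vertex:
  (0, 0): 0
  (0, 6): 42
  (6, 0): 54
Maximum is 54 at (6, 0).
Verify constraints at (x, y) = (6, 0):
  2*6 + 2*0 = 12 <= 14
  2*6 + 2*0 = 12 <= 12 (active)
  2*6 + 1*0 = 12 <= 14
  x = 6 >= 0, y = 0 >= 0. All constraints satisfied.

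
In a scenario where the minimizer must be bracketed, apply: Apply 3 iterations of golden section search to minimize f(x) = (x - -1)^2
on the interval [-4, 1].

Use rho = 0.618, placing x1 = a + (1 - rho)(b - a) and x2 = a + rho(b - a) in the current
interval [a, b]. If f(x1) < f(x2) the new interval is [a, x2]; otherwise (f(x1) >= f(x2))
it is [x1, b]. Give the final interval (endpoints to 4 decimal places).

Golden section search for min of f(x) = (x - -1)^2 on [-4, 1].
Each step: x1 = a + (1 - rho)(b - a), x2 = a + rho(b - a); if f(x1) < f(x2) keep [a, x2], otherwise keep [x1, b].
Step 1: [-4.0000, 1.0000], x1=-2.0900 (f=1.1881), x2=-0.9100 (f=0.0081); f(x1) > f(x2) => keep [-2.0900, 1.0000]
Step 2: [-2.0900, 1.0000], x1=-0.9096 (f=0.0082), x2=-0.1804 (f=0.6718); f(x1) < f(x2) => keep [-2.0900, -0.1804]
Step 3: [-2.0900, -0.1804], x1=-1.3605 (f=0.1300), x2=-0.9099 (f=0.0081); f(x1) > f(x2) => keep [-1.3605, -0.1804]
Final interval: [-1.3605, -0.1804]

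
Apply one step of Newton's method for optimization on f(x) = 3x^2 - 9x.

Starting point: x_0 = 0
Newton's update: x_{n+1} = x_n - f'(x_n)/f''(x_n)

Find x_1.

f(x) = 3x^2 - 9x
f'(x) = 6x + (-9), f''(x) = 6
Newton step: x_1 = x_0 - f'(x_0)/f''(x_0)
f'(0) = -9
x_1 = 0 - -9/6 = 3/2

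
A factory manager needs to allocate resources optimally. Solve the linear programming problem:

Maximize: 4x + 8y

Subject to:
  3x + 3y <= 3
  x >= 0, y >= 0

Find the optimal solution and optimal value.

The feasible region has vertices at [(0, 0), (1, 0), (0, 1)].
Checking objective 4x + 8y at each vertex:
  (0, 0): 4*0 + 8*0 = 0
  (1, 0): 4*1 + 8*0 = 4
  (0, 1): 4*0 + 8*1 = 8
Maximum is 8 at (0, 1).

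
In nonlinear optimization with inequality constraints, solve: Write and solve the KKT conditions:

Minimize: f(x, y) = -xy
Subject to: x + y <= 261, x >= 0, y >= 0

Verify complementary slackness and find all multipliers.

Problem: min -xy s.t. x + y <= 261 (multiplier lambda), x >= 0 (mu_x), y >= 0 (mu_y)
KKT stationarity: -y + lambda - mu_x = 0, -x + lambda - mu_y = 0, with lambda, mu_x, mu_y >= 0
Complementary slackness: lambda*(x + y - 261) = 0, mu_x*x = 0, mu_y*y = 0
If lambda = 0: y = -mu_x <= 0 and x = -mu_y <= 0 force x = y = 0 with f = 0; but x = y = 261/2 is feasible with f = -68121/4 < 0, so this is not the minimum. Hence lambda > 0 and x + y = 261.
Try x > 0, y > 0 (so mu_x = mu_y = 0): y = lambda, x = lambda => x = y = lambda
x + y = 261 => 2*lambda = 261 => lambda = 261/2
x* = y* = 261/2 > 0, consistent with mu_x = mu_y = 0.
(Any feasible point with x = 0 or y = 0 has f = 0 > -68121/4, so the minimum is not on those boundaries.)
min(-xy) = -68121/4 (i.e. max xy = 68121/4)
Multipliers: lambda = 261/2, mu_x = 0, mu_y = 0
Complementary slackness: lambda*(x + y - 261) = 261/2*(261/2 + 261/2 - 261) = 0, mu_x*x = 0*261/2 = 0, mu_y*y = 0*261/2 = 0. Satisfied.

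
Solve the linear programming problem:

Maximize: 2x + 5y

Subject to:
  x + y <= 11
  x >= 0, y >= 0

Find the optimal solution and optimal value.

The feasible region has vertices at [(0, 0), (11, 0), (0, 11)].
Checking objective 2x + 5y at each vertex:
  (0, 0): 2*0 + 5*0 = 0
  (11, 0): 2*11 + 5*0 = 22
  (0, 11): 2*0 + 5*11 = 55
Maximum is 55 at (0, 11).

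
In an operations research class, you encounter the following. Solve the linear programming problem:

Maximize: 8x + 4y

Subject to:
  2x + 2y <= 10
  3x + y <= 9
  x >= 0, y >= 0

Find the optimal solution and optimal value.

Feasible vertices: (0, 0), (0, 5), (2, 3), (3, 0)
Objective 8x + 4y at each:
  (0, 0): 0
  (0, 5): 20
  (2, 3): 28
  (3, 0): 24
Maximum is 28 at (2, 3).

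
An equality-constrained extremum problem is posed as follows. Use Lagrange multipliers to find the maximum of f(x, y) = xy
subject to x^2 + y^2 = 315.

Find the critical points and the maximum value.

Lagrange conditions: y = 2*lambda*x and x = 2*lambda*y
If x = 0 then y = 0, violating the constraint, so x, y != 0.
Dividing: y/x = x/y => x^2 = y^2 => y = x or y = -x
Constraint: 2x^2 = 315 => x^2 = 315/2 => x = +/-sqrt(315/2)
Critical points: (sqrt(315/2), sqrt(315/2)), (-sqrt(315/2), -sqrt(315/2)), (sqrt(315/2), -sqrt(315/2)), (-sqrt(315/2), sqrt(315/2))
  y = x:  xy = x^2 = 315/2  at (sqrt(315/2), sqrt(315/2)) and (-sqrt(315/2), -sqrt(315/2))
  y = -x: xy = -x^2 = -315/2 at (sqrt(315/2), -sqrt(315/2)) and (-sqrt(315/2), sqrt(315/2))
Maximum xy = 315/2 at (sqrt(315/2), sqrt(315/2)) and (-sqrt(315/2), -sqrt(315/2))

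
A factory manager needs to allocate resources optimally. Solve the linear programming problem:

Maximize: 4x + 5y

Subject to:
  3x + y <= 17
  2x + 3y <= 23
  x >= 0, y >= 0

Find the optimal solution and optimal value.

Feasible vertices: (0, 0), (0, 23/3), (4, 5), (17/3, 0)
Objective 4x + 5y at each:
  (0, 0): 0
  (0, 23/3): 115/3
  (4, 5): 41
  (17/3, 0): 68/3
Maximum is 41 at (4, 5).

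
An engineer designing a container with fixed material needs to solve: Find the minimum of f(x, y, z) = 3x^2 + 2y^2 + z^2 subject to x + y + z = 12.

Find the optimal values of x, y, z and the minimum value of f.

Using Lagrange multipliers on f = 3x^2 + 2y^2 + z^2 with constraint x + y + z = 12:
Conditions: 2*3*x = lambda, 2*2*y = lambda, 2*1*z = lambda
So x = lambda/6, y = lambda/4, z = lambda/2
Substituting into constraint: lambda * (11/12) = 12
lambda = 144/11
x = 24/11, y = 36/11, z = 72/11
Minimum value = 864/11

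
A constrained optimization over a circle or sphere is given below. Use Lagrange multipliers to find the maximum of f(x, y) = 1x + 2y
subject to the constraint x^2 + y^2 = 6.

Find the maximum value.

Set up Lagrange conditions: grad f = lambda * grad g
  1 = 2*lambda*x
  2 = 2*lambda*y
From these: x/y = 1/2, so x = 1t, y = 2t for some t.
Substitute into constraint: (1t)^2 + (2t)^2 = 6
  t^2 * 5 = 6
  t = sqrt(6/5)
Maximum = 1*x + 2*y = (1^2 + 2^2)*t = 5 * sqrt(6/5) = sqrt(30)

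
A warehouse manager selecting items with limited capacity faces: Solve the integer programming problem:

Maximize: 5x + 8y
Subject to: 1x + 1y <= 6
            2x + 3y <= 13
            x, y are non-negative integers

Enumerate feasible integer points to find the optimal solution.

Constraint 1: 1x + 1y <= 6
Constraint 2: 2x + 3y <= 13
Feasible x range (need y >= 0): 0 <= x <= min(6/1, 13/2) => x in {0, ..., 6}.
Enumerate feasible integer points row by row (the coefficient of y is 8 > 0, so for each x the largest feasible y gives the best value):
  x = 0: y <= min((6 - 1*0)/1, (13 - 2*0)/3) => y in {0, ..., 4}; best 5*0 + 8*4 = 32
  x = 1: y <= min((6 - 1*1)/1, (13 - 2*1)/3) => y in {0, ..., 3}; best 5*1 + 8*3 = 29
  x = 2: y <= min((6 - 1*2)/1, (13 - 2*2)/3) => y in {0, ..., 3}; best 5*2 + 8*3 = 34
  x = 3: y <= min((6 - 1*3)/1, (13 - 2*3)/3) => y in {0, ..., 2}; best 5*3 + 8*2 = 31
  x = 4: y <= min((6 - 1*4)/1, (13 - 2*4)/3) => y in {0, ..., 1}; best 5*4 + 8*1 = 28
  x = 5: y <= min((6 - 1*5)/1, (13 - 2*5)/3) => y in {0, ..., 1}; best 5*5 + 8*1 = 33
  x = 6: y <= min((6 - 1*6)/1, (13 - 2*6)/3) => y in {0}; best 5*6 + 8*0 = 30
The maximum 5x + 8y = 34 is achieved at x = 2, y = 3.
Check: 1*2 + 1*3 = 5 <= 6 and 2*2 + 3*3 = 13 <= 13.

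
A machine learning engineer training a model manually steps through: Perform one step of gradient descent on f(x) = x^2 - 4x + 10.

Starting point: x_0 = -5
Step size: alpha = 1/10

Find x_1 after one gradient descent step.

f(x) = x^2 - 4x + 10
f'(x) = 2x - 4
f'(-5) = 2*-5 + (-4) = -14
x_1 = x_0 - alpha * f'(x_0) = -5 - 1/10 * -14 = -18/5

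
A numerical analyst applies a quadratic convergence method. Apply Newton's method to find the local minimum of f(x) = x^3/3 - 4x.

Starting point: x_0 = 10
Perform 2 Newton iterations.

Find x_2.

f(x) = x^3/3 - 4x
f'(x) = x^2 - 4, f''(x) = 2x
Newton update: x_{n+1} = x_n - (x_n^2 - 4)/(2*x_n)
Step 1: x_0 = 10, f'=96, f''=20, x_1 = 26/5
Step 2: x_1 = 26/5, f'=576/25, f''=52/5, x_2 = 194/65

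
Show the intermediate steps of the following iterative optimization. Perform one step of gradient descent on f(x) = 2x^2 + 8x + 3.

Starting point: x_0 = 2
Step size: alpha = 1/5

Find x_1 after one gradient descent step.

f(x) = 2x^2 + 8x + 3
f'(x) = 4x + 8
f'(2) = 4*2 + (8) = 16
x_1 = x_0 - alpha * f'(x_0) = 2 - 1/5 * 16 = -6/5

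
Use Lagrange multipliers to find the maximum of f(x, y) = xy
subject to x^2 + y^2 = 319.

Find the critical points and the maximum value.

Lagrange conditions: y = 2*lambda*x and x = 2*lambda*y
If x = 0 then y = 0, violating the constraint, so x, y != 0.
Dividing: y/x = x/y => x^2 = y^2 => y = x or y = -x
Constraint: 2x^2 = 319 => x^2 = 319/2 => x = +/-sqrt(319/2)
Critical points: (sqrt(319/2), sqrt(319/2)), (-sqrt(319/2), -sqrt(319/2)), (sqrt(319/2), -sqrt(319/2)), (-sqrt(319/2), sqrt(319/2))
  y = x:  xy = x^2 = 319/2  at (sqrt(319/2), sqrt(319/2)) and (-sqrt(319/2), -sqrt(319/2))
  y = -x: xy = -x^2 = -319/2 at (sqrt(319/2), -sqrt(319/2)) and (-sqrt(319/2), sqrt(319/2))
Maximum xy = 319/2 at (sqrt(319/2), sqrt(319/2)) and (-sqrt(319/2), -sqrt(319/2))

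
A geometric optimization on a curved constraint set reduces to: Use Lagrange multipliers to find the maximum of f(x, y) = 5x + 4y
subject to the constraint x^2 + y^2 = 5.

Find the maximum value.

Set up Lagrange conditions: grad f = lambda * grad g
  5 = 2*lambda*x
  4 = 2*lambda*y
From these: x/y = 5/4, so x = 5t, y = 4t for some t.
Substitute into constraint: (5t)^2 + (4t)^2 = 5
  t^2 * 41 = 5
  t = sqrt(5/41)
Maximum = 5*x + 4*y = (5^2 + 4^2)*t = 41 * sqrt(5/41) = sqrt(205)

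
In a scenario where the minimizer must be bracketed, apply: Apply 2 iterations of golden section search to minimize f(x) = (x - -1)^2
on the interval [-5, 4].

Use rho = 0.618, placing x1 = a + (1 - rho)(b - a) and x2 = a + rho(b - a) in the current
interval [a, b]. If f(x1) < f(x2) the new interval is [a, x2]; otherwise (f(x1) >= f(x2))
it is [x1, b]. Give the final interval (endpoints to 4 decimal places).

Golden section search for min of f(x) = (x - -1)^2 on [-5, 4].
Each step: x1 = a + (1 - rho)(b - a), x2 = a + rho(b - a); if f(x1) < f(x2) keep [a, x2], otherwise keep [x1, b].
Step 1: [-5.0000, 4.0000], x1=-1.5620 (f=0.3158), x2=0.5620 (f=2.4398); f(x1) < f(x2) => keep [-5.0000, 0.5620]
Step 2: [-5.0000, 0.5620], x1=-2.8753 (f=3.5168), x2=-1.5627 (f=0.3166); f(x1) > f(x2) => keep [-2.8753, 0.5620]
Final interval: [-2.8753, 0.5620]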